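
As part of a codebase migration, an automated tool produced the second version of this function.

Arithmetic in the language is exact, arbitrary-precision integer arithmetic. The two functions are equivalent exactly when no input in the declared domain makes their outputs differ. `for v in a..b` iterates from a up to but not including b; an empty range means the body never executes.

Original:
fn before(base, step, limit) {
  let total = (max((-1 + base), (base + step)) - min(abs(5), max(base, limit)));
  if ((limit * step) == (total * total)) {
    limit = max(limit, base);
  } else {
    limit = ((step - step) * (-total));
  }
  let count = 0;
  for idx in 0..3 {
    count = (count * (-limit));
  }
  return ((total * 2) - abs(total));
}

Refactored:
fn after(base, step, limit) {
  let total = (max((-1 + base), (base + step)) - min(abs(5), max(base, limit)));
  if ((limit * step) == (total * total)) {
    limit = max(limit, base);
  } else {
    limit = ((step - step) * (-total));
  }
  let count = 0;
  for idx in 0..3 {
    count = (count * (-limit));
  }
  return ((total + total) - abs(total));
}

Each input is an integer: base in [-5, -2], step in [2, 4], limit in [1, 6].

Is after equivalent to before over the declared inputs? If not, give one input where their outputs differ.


Equivalent — the differences include arithmetic usage differs, and constant usage differs, yet no declared input distinguishes the two.
One worked example (base=-4, step=4, limit=3) — before: total becomes -3; next ((limit * step) == (total * total)) evaluates to false; next limit becomes 0; next count becomes 0; next at idx=0:; next count becomes 0; next at idx=1:; next count becomes 0; next at idx=2:; next count becomes 0; next final value -9; after: total becomes -3; next ((limit * step) == (total * total)) evaluates to false; next limit becomes 0; next count becomes 0; next at idx=0:; next count becomes 0; next at idx=1:; next count becomes 0; next at idx=2:; next count becomes 0; next final value -9; agreement on -9.
Sweeping the whole domain (72 inputs) finds no disagreement.
verdict: equivalent


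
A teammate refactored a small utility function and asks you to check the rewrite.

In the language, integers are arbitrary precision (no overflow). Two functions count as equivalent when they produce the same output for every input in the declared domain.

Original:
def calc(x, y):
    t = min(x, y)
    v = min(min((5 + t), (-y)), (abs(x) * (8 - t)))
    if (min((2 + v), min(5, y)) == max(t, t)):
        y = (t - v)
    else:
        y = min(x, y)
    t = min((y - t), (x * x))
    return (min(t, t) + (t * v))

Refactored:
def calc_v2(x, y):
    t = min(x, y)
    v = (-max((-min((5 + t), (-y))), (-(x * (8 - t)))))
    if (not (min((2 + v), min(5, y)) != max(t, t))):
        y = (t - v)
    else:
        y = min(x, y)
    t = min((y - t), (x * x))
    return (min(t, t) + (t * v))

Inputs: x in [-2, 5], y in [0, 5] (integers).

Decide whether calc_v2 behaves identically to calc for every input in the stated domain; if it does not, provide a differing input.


There is a counterexample at x=-2, y=4: -12 on one side, 0 on the other.
calc: t becomes -2; next v becomes -4; next (min((2 + v), min(5, y)) == max(t, t)) evaluates to true; next y becomes 2; next t becomes 4; next final value -12
calc_v2: t becomes -2; next v becomes -20; next (not (min((2 + v), min(5, y)) != max(t, t))) evaluates to false; next y becomes -2; next t becomes 0; next final value 0
verdict: not equivalent; witness: x=-2, y=4


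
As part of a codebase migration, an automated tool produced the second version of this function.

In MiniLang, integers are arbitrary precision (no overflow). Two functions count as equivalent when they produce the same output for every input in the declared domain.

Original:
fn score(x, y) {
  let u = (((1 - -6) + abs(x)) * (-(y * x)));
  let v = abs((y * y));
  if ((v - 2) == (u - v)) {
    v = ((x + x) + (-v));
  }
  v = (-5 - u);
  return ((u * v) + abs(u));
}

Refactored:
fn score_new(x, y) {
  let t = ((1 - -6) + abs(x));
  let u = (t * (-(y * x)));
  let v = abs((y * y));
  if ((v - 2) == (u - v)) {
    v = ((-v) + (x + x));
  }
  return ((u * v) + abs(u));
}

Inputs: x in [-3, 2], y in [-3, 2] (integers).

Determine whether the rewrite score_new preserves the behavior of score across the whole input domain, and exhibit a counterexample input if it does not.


x=-3, y=-3 yields -7560 from score but -720 from score_new.
verdict: not equivalent; witness: x=-3, y=-3


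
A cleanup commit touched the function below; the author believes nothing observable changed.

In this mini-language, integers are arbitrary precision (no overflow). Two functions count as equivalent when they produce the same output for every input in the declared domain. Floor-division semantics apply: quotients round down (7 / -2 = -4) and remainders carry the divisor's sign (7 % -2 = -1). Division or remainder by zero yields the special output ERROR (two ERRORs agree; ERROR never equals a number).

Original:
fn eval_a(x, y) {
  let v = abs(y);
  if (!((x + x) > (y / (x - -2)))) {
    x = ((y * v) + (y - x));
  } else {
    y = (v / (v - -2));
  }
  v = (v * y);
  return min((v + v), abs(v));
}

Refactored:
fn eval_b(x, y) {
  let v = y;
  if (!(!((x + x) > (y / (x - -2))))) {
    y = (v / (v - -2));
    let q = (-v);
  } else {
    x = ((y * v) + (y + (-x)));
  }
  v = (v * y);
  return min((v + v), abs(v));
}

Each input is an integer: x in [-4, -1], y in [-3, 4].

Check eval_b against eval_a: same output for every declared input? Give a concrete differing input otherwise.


Run the pair on x=-4, y=-3.
eval_a: v=3, then (!((x + x) > (y / (x - -2)))) is true, then x=-8, then v=-9, then returns -18
eval_b: v=-3, then (!(!((x + x) > (y / (x - -2))))) is false, then x=10, then v=9, then returns 9
-18 vs 9 — the two versions disagree here.
verdict: not equivalent; witness: x=-4, y=-3


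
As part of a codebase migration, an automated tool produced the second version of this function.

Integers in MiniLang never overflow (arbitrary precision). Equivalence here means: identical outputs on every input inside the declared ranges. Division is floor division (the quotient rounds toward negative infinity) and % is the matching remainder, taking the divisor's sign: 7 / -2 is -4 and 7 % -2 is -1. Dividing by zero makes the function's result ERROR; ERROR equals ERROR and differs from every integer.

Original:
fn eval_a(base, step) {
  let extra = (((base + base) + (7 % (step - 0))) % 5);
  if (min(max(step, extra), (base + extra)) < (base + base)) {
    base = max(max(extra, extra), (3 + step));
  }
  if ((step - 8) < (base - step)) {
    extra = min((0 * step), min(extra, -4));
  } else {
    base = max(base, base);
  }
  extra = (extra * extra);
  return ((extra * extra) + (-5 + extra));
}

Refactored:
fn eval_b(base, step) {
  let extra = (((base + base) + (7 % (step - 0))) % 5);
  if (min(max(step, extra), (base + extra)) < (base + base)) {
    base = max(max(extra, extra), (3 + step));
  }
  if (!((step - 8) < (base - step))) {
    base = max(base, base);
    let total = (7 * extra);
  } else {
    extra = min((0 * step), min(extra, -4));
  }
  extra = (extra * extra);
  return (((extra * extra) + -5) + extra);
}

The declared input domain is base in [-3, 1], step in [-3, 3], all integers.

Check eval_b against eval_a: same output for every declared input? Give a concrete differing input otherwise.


Comparing the listings, the differences include: boolean connective usage differs, and local variable names differ, and statement counts differ, and arithmetic usage differs, and constant usage differs.
Tracing base=-2, step=-3: eval_a: extra := 4 | (min(max(step, extra), (base + extra)) < (base + base)): false | ((step - 8) < (base - step)): true | extra := -4 | extra := 16 | result 267 | eval_b: extra := 4 | (min(max(step, extra), (base + extra)) < (base + base)): false | (!((step - 8) < (base - step))): false | extra := -4 | extra := 16 | result 267 — matching result 267.
Checked all 35 inputs in the declared domain: the outputs agree on every one.
verdict: equivalent


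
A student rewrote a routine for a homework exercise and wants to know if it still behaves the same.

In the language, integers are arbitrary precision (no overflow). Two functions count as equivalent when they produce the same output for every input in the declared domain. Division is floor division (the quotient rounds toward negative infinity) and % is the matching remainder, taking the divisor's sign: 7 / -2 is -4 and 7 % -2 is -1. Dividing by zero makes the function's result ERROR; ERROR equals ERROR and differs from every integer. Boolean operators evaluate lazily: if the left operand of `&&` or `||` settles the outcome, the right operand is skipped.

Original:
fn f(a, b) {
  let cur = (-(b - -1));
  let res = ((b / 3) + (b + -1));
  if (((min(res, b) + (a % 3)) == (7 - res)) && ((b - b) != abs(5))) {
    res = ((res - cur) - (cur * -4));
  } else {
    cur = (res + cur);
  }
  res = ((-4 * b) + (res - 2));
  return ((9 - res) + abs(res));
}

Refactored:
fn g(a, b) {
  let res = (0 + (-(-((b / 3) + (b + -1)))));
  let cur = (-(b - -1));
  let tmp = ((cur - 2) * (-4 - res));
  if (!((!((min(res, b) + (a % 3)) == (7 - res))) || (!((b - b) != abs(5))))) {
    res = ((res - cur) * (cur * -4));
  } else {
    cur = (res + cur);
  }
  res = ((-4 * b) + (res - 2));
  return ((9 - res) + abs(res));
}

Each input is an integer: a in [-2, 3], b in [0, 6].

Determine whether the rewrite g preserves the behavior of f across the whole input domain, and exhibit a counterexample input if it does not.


Not equivalent: a=-2, b=3 separates them (55 vs 9).
f: cur=-4, then res=3, then (((min(res, b) + (a % 3)) == (7 - res)) && ((b - b) != abs(5))) is true, then res=-9, then res=-23, then returns 55
g: res=3, then cur=-4, then tmp=42, then (!((!((min(res, b) + (a % 3)) == (7 - res))) || (!((b - b) != abs(5))))) is true, then res=112, then res=98, then returns 9
verdict: not equivalent; witness: a=-2, b=3


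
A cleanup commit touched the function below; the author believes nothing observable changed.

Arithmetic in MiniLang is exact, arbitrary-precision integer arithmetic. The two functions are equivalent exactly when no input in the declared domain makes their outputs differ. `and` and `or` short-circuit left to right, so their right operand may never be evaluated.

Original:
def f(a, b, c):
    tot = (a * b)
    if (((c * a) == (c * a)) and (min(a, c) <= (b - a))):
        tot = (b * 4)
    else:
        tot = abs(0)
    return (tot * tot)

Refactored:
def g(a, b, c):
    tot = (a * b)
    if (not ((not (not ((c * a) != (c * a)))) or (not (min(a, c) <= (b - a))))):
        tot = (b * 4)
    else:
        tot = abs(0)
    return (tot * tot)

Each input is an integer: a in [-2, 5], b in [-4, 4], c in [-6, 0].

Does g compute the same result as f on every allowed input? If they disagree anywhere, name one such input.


Although boolean connective usage differs, plus comparison usage differs, 504/504 inputs agree.
verdict: equivalent


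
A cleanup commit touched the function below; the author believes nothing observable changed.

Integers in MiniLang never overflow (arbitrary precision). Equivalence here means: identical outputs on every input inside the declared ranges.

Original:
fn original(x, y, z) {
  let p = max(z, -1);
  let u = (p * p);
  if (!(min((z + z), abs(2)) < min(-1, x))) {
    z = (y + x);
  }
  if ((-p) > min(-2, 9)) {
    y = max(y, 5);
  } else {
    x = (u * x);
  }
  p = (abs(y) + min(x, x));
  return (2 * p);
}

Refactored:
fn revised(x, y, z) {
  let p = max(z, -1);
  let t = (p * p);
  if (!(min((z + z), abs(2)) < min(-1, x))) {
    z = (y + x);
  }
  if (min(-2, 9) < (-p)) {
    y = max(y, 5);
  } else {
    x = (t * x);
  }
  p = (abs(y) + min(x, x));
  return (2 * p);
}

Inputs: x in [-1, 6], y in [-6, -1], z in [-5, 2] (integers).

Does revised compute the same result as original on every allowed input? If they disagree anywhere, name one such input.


Equivalent — the differences include local variable names differ, comparison usage differs, yet no declared input distinguishes the two.
Tracing x=1, y=-3, z=-4: original: p becomes -1; next u becomes 1; next (!(min((z + z), abs(2)) < min(-1, x))) evaluates to false; next ((-p) > min(-2, 9)) evaluates to true; next y becomes 5; next p becomes 6; next final value 12 | revised: p becomes -1; next t becomes 1; next (!(min((z + z), abs(2)) < min(-1, x))) evaluates to false; next (min(-2, 9) < (-p)) evaluates to true; next y becomes 5; next p becomes 6; next final value 12 — matching result 12.
Across all 384 domain points the two functions coincide.
verdict: equivalent


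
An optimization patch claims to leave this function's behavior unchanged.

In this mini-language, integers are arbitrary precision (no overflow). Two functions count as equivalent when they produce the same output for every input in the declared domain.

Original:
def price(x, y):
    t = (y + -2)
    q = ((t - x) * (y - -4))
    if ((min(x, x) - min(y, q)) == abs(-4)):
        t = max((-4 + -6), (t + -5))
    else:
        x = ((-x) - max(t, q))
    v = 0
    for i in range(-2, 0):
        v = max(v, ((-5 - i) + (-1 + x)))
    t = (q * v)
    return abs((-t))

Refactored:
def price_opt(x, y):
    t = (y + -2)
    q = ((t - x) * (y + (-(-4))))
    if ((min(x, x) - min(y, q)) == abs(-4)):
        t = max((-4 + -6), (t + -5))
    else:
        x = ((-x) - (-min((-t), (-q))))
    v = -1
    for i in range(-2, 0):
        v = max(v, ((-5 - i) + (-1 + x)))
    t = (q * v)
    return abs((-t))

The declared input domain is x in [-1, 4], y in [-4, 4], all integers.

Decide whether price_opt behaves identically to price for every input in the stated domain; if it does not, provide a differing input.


The rewrite breaks on x=-1, y=0, where the results are 0 and 4.
price: t := -2 | q := -4 | ((min(x, x) - min(y, q)) == abs(-4)): false | x := 3 | v := 0 | iter i=-2: | v := 0 | iter i=-1: | v := 0 | t := 0 | result 0
price_opt: t := -2 | q := -4 | ((min(x, x) - min(y, q)) == abs(-4)): false | x := 3 | v := -1 | iter i=-2: | v := -1 | iter i=-1: | v := -1 | t := 4 | result 4
verdict: not equivalent; witness: x=-1, y=0


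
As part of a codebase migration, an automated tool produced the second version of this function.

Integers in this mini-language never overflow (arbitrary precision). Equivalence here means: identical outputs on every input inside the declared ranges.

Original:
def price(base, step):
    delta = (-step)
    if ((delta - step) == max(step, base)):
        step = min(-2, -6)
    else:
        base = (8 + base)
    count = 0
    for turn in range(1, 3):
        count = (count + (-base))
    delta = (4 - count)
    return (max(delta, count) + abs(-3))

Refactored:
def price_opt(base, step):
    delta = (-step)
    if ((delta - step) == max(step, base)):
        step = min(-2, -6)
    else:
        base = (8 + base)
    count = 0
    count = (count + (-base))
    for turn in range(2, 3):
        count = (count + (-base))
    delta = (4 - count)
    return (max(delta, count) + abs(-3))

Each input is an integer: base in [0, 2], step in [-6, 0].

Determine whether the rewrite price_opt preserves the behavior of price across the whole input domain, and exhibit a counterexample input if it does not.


The two are interchangeable: statement counts differ; and loop structure differs; and arithmetic usage differs, and every declared input agrees.
One worked example (base=0, step=0) — price: delta := 0 | ((delta - step) == max(step, base)): true | step := -6 | count := 0 | iter turn=1: | count := 0 | iter turn=2: | count := 0 | delta := 4 | result 7; price_opt: delta := 0 | ((delta - step) == max(step, base)): true | step := -6 | count := 0 | count := 0 | iter turn=2: | count := 0 | delta := 4 | result 7; agreement on 7.
Across all 21 domain points the two functions coincide.
verdict: equivalent


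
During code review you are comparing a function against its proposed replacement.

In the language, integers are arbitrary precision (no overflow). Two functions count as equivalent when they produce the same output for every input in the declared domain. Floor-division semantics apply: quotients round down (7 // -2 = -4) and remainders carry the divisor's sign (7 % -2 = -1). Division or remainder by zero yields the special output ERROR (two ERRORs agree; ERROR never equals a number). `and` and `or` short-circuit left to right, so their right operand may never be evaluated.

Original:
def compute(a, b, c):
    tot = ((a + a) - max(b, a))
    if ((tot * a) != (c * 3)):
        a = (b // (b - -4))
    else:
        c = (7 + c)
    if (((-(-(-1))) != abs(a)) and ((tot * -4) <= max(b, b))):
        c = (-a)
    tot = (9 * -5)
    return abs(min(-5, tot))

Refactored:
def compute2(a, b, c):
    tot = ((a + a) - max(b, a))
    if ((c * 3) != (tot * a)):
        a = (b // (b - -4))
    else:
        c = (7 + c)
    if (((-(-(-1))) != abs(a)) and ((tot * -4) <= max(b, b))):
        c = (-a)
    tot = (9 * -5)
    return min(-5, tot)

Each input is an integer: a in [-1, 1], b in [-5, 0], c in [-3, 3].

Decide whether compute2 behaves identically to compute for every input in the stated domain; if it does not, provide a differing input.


Consider the input a=-1, b=-5, c=-3.
compute: tot becomes -1; next ((tot * a) != (c * 3)) evaluates to true; next a becomes 5; next (((-(-(-1))) != abs(a)) and ((tot * -4) <= max(b, b))) evaluates to false; next tot becomes -45; next final value 45
compute2: tot becomes -1; next ((c * 3) != (tot * a)) evaluates to true; next a becomes 5; next (((-(-(-1))) != abs(a)) and ((tot * -4) <= max(b, b))) evaluates to false; next tot becomes -45; next final value -45
45 against -45: the behavior changed.
verdict: not equivalent; witness: a=-1, b=-5, c=-3


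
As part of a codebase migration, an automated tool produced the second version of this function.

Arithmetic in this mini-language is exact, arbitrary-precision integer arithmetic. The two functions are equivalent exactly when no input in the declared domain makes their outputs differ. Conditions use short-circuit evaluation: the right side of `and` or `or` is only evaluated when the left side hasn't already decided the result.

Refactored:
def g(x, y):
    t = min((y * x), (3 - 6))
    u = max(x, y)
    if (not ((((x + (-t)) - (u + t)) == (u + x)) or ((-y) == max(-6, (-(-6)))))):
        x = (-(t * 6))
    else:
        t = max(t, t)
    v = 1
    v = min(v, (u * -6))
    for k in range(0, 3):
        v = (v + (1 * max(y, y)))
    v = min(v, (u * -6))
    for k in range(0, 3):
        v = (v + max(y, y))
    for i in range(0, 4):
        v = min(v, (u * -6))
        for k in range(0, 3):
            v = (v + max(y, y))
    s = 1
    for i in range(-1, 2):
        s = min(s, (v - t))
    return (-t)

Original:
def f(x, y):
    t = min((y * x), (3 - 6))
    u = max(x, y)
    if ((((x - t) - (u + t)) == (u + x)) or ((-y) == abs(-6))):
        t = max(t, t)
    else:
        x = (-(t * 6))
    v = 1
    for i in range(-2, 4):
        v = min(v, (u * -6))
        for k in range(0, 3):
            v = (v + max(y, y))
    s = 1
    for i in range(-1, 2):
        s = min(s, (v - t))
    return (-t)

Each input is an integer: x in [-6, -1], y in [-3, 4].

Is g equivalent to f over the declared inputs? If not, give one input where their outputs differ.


Reading the diff, among the changes: boolean connective usage differs, plus constant usage differs, plus loop structure differs, plus statement counts differ, plus arithmetic usage differs, plus min/max/abs usage differs.
As a probe, take x=-5, y=-3: f runs t=-3, then u=-3, then ((((x - t) - (u + t)) == (u + x)) or ((-y) == abs(-6))) is false, then x=18, then v=1, then (i=-2), then v=1, then (k=0), then v=-2, then (k=1), then v=-5, then (k=2), then v=-8, then (i=-1), then v=-8, then (k=0), then v=-11, then (k=1), then v=-14, then (k=2), then v=-17, then (i=0), then v=-17, then (k=0), then v=-20, then (k=1), then v=-23, then (k=2), then v=-26, then (i=1), then v=-26, then (k=0), then v=-29, then (k=1), then v=-32, then (k=2), then v=-35, then (i=2), then v=-35, then (k=0), then v=-38, then (k=1), then v=-41, then (k=2), then v=-44, then (i=3), then v=-44, then (k=0), then v=-47, then (k=1), then v=-50, then (k=2), then v=-53, then s=1, then (i=-1), then s=-50, then (i=0), then s=-50, then (i=1), then s=-50, then returns 3; g runs t=-3, then u=-3, then (not ((((x + (-t)) - (u + t)) == (u + x)) or ((-y) == max(-6, (-(-6)))))) is true, then x=18, then v=1, then v=1, then (k=0), then v=-2, then (k=1), then v=-5, then (k=2), then v=-8, then v=-8, then (k=0), then v=-11, then (k=1), then v=-14, then (k=2), then v=-17, then (i=0), then v=-17, then (k=0), then v=-20, then (k=1), then v=-23, then (k=2), then v=-26, then (i=1), then v=-26, then (k=0), then v=-29, then (k=1), then v=-32, then (k=2), then v=-35, then (i=2), then v=-35, then (k=0), then v=-38, then (k=1), then v=-41, then (k=2), then v=-44, then (i=3), then v=-44, then (k=0), then v=-47, then (k=1), then v=-50, then (k=2), then v=-53, then s=1, then (i=-1), then s=-50, then (i=0), then s=-50, then (i=1), then s=-50, then returns 3; both end at 3.
Every one of the 48 inputs gives matching results.
verdict: equivalent


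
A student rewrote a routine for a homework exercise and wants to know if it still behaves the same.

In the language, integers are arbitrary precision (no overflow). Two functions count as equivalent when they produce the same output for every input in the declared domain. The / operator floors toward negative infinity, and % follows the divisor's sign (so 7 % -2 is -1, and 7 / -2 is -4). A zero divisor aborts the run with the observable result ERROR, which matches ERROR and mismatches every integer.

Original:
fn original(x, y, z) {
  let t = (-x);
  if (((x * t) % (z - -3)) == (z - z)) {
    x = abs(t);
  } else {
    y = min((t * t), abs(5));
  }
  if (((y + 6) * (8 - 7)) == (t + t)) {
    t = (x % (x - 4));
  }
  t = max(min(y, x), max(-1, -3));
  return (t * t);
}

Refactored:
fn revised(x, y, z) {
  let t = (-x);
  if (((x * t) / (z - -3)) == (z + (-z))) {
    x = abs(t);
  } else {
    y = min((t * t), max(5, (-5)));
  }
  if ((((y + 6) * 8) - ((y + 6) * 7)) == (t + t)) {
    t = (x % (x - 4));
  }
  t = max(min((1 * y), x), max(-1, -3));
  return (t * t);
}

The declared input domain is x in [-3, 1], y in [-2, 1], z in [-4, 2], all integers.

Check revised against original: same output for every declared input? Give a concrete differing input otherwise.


These are not equivalent — on x=-3, y=0, z=-4 the outputs split (0 vs 1).
original: t=3, then (((x * t) % (z - -3)) == (z - z)) is true, then x=3, then (((y + 6) * (8 - 7)) == (t + t)) is true, then t=0, then t=0, then returns 0
revised: t=3, then (((x * t) / (z - -3)) == (z + (-z))) is false, then y=5, then ((((y + 6) * 8) - ((y + 6) * 7)) == (t + t)) is false, then t=-1, then returns 1
verdict: not equivalent; witness: x=-3, y=0, z=-4


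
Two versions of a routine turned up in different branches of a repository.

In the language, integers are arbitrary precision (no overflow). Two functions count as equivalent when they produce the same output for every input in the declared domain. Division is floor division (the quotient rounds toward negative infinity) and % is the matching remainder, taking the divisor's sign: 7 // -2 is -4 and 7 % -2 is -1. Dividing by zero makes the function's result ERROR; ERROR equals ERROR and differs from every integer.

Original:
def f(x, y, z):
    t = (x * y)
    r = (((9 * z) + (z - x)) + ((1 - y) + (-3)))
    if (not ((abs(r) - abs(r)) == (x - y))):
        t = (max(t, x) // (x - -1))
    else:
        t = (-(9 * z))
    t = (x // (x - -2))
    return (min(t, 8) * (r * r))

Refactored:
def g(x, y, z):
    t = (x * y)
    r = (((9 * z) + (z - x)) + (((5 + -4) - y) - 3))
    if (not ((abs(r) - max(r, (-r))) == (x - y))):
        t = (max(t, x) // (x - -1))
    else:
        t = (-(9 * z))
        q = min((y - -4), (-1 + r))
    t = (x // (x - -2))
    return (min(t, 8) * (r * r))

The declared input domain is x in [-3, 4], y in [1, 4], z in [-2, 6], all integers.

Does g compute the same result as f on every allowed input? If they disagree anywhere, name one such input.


Behavior is preserved: although constant usage differs, statement counts differ, min/max/abs usage differs, local variable names differ, arithmetic usage differs, the outputs never diverge.
One worked example (x=2, y=1, z=3) — f: t becomes 2; next r becomes 25; next (not ((abs(r) - abs(r)) == (x - y))) evaluates to true; next t becomes 0; next t becomes 0; next final value 0; g: t becomes 2; next r becomes 25; next (not ((abs(r) - max(r, (-r))) == (x - y))) evaluates to true; next t becomes 0; next t becomes 0; next final value 0; agreement on 0.
Across all 288 domain points the two functions coincide.
verdict: equivalent


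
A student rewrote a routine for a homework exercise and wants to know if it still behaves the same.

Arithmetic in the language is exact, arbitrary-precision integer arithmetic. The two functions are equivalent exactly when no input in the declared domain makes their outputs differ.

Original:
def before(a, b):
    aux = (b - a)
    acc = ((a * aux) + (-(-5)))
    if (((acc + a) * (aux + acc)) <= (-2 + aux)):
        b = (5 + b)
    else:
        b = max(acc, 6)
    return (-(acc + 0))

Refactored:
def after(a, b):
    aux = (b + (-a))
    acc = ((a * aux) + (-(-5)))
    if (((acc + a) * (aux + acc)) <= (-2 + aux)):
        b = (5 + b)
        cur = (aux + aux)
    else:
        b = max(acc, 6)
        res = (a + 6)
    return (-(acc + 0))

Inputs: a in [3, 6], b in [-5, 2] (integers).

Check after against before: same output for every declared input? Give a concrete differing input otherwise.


Differences: local variable names differ; and constant usage differs; and statement counts differ; and arithmetic usage differs — yet all 32 inputs agree.
verdict: equivalent


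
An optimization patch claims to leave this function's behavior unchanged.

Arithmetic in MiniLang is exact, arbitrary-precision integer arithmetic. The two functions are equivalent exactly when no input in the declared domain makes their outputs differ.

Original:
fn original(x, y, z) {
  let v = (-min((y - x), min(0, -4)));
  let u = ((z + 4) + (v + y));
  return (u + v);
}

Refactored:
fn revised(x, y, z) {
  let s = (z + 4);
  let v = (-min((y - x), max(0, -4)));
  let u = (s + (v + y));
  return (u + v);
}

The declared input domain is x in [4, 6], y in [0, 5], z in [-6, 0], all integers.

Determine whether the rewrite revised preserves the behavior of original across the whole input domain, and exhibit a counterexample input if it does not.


There is a counterexample at x=4, y=1, z=-6: 7 on one side, 5 on the other.
original: v=4, then u=3, then returns 7
revised: s=-2, then v=3, then u=2, then returns 5
verdict: not equivalent; witness: x=4, y=1, z=-6


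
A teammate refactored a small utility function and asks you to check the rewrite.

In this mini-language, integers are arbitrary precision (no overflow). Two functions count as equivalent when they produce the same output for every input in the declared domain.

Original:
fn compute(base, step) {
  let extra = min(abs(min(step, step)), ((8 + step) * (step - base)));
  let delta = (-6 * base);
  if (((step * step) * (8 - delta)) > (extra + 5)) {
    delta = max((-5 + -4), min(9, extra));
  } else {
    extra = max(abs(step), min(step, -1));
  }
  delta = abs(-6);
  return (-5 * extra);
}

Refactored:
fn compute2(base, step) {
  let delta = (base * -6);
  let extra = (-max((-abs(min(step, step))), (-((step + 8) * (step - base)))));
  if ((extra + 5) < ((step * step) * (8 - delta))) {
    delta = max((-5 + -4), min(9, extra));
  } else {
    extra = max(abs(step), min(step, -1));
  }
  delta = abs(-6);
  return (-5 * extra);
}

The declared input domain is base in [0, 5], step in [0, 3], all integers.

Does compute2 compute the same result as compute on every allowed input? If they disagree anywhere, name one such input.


This is a faithful refactor — min/max/abs usage differs; and comparison usage differs, but the computed results match everywhere.
As a probe, take base=0, step=3: compute runs extra=3, then delta=0, then (((step * step) * (8 - delta)) > (extra + 5)) is true, then delta=3, then delta=6, then returns -15; compute2 runs delta=0, then extra=3, then ((extra + 5) < ((step * step) * (8 - delta))) is true, then delta=3, then delta=6, then returns -15; both end at -15.
An exhaustive pass over the 24 declared inputs shows identical outputs.
verdict: equivalent


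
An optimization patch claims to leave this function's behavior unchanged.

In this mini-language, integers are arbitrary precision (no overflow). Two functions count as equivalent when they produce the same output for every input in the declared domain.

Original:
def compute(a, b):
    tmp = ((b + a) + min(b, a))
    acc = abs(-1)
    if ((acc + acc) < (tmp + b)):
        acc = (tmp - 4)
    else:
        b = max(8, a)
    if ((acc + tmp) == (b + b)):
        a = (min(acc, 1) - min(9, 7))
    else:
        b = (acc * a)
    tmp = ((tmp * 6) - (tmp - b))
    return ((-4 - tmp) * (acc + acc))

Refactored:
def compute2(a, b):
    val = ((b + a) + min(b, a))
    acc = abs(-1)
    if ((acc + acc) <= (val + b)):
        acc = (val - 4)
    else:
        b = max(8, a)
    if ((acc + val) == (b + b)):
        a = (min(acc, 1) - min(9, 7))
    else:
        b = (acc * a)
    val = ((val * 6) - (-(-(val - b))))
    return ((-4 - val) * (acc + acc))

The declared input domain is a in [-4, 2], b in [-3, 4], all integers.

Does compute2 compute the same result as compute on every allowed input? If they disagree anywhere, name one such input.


a=-3, b=4 yields 18 from compute but 144 from compute2.
verdict: not equivalent; witness: a=-3, b=4


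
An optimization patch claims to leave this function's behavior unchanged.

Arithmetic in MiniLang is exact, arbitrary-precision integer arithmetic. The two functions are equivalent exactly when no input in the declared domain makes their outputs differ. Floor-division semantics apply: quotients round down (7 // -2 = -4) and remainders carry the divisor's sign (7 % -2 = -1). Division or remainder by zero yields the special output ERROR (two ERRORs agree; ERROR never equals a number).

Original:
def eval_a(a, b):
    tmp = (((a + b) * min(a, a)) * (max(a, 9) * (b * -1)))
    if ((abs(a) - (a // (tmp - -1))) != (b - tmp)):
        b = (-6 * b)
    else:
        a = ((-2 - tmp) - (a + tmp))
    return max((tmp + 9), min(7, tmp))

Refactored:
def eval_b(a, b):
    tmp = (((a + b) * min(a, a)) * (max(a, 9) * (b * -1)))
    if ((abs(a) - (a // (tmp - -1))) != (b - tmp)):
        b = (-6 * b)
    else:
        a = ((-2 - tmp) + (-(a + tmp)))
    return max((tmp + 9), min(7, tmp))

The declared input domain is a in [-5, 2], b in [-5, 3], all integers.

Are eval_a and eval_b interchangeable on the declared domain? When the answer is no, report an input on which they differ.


Side by side, the visible changes include: arithmetic usage differs.
As a probe, take a=0, b=-5: eval_a runs tmp=0, then ((abs(a) - (a // (tmp - -1))) != (b - tmp)) is true, then b=30, then returns 9; eval_b runs tmp=0, then ((abs(a) - (a // (tmp - -1))) != (b - tmp)) is true, then b=30, then returns 9; both end at 9.
Sweeping the whole domain (72 inputs) finds no disagreement.
verdict: equivalent


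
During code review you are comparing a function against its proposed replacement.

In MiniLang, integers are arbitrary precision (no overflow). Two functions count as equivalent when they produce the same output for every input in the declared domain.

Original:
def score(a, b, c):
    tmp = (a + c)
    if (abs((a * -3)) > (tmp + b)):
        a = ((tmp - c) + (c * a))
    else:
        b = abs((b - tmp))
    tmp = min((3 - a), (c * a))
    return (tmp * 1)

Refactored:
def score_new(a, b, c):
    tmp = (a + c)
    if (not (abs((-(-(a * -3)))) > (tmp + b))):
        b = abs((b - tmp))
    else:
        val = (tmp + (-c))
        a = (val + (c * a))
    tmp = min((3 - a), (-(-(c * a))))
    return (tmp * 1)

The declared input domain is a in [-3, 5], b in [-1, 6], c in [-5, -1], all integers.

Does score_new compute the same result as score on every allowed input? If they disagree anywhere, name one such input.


Changes here: local variable names differ; arithmetic usage differs; statement counts differ; boolean connective usage differs; the full 360-point sweep finds no disagreement.
verdict: equivalent


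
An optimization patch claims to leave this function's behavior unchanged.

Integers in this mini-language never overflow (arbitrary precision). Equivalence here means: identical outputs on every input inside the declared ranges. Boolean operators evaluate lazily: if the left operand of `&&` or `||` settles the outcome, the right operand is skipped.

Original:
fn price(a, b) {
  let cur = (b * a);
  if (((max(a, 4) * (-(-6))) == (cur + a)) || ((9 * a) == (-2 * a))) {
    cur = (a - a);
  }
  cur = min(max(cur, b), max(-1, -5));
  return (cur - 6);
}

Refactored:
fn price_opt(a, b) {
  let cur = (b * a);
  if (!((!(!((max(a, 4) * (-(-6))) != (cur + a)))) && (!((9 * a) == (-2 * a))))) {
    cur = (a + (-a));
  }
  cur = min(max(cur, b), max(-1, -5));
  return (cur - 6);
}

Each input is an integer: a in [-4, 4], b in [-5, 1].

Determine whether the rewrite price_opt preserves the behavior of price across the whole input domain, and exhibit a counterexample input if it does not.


Comparing the listings, the differences include: boolean connective usage differs, plus comparison usage differs, plus arithmetic usage differs.
Spot check at a=-3, b=0 — price: cur = 0; (((max(a, 4) * (-(-6))) == (cur + a)) || ((9 * a) == (-2 * a))) -> false; cur = -1; return -7. price_opt: cur = 0; (!((!(!((max(a, 4) * (-(-6))) != (cur + a)))) && (!((9 * a) == (-2 * a))))) -> false; cur = -1; return -7. Both give -7.
Sweeping the whole domain (63 inputs) finds no disagreement.
verdict: equivalent


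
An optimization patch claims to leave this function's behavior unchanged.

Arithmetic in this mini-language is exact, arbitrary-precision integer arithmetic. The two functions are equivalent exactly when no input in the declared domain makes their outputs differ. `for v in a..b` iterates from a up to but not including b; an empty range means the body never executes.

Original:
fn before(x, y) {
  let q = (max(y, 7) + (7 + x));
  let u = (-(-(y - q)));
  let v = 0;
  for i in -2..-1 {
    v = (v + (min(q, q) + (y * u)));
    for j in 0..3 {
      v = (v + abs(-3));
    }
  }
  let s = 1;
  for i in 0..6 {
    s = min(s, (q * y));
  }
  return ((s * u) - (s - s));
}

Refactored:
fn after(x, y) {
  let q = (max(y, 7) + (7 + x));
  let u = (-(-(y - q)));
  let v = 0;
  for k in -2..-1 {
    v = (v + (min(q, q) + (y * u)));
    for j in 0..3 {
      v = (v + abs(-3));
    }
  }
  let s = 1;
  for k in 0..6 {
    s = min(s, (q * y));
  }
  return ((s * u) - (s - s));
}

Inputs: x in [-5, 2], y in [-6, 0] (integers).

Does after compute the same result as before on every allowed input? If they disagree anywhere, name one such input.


The two are interchangeable: local variable names differ, and every declared input agrees.
Spot check at x=-4, y=-6 — before: q=10, then u=-16, then v=0, then (i=-2), then v=106, then (j=0), then v=109, then (j=1), then v=112, then (j=2), then v=115, then s=1, then (i=0), then s=-60, then (i=1), then s=-60, then (i=2), then s=-60, then (i=3), then s=-60, then (i=4), then s=-60, then (i=5), then s=-60, then returns 960. after: q=10, then u=-16, then v=0, then (k=-2), then v=106, then (j=0), then v=109, then (j=1), then v=112, then (j=2), then v=115, then s=1, then (k=0), then s=-60, then (k=1), then s=-60, then (k=2), then s=-60, then (k=3), then s=-60, then (k=4), then s=-60, then (k=5), then s=-60, then returns 960. Both give 960.
Checked all 56 inputs in the declared domain: the outputs agree on every one.
verdict: equivalent


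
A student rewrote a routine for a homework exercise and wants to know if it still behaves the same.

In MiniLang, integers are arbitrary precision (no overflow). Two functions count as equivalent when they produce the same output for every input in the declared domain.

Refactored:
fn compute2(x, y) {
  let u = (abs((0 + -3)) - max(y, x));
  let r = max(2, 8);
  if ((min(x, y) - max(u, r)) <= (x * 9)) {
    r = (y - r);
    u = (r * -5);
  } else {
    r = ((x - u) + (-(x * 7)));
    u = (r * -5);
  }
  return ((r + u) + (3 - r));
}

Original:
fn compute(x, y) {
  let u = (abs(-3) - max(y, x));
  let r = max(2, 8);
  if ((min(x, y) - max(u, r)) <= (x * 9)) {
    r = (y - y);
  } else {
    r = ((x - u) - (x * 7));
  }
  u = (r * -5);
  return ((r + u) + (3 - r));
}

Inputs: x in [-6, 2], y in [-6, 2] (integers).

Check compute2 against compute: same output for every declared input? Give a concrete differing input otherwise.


Try x=-1, y=-6.
compute: u becomes 4; next r becomes 8; next ((min(x, y) - max(u, r)) <= (x * 9)) evaluates to true; next r becomes 0; next u becomes 0; next final value 3
compute2: u becomes 4; next r becomes 8; next ((min(x, y) - max(u, r)) <= (x * 9)) evaluates to true; next r becomes -14; next u becomes 70; next final value 73
3 != 73, so the rewrite changes behavior.
verdict: not equivalent; witness: x=-1, y=-6


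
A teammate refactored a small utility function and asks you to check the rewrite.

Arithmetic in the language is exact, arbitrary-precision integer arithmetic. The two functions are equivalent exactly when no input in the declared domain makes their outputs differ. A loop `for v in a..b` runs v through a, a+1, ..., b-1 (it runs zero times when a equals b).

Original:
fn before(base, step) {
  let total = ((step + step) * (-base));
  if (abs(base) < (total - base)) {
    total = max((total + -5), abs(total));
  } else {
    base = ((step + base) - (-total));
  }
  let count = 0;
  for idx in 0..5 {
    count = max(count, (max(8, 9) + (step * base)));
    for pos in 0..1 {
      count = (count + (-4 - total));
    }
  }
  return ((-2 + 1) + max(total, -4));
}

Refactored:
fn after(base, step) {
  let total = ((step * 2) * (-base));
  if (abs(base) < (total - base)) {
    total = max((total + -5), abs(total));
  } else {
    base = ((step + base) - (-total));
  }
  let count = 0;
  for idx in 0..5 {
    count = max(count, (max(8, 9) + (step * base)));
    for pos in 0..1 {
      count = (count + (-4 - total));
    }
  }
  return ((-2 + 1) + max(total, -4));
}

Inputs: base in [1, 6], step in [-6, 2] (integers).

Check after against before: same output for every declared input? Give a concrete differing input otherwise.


Equivalent — the differences include arithmetic usage differs; constant usage differs, yet no declared input distinguishes the two.
Spot check at base=6, step=-4 — before: total=48, then (abs(base) < (total - base)) is true, then total=48, then count=0, then (idx=0), then count=0, then (pos=0), then count=-52, then (idx=1), then count=-15, then (pos=0), then count=-67, then (idx=2), then count=-15, then (pos=0), then count=-67, then (idx=3), then count=-15, then (pos=0), then count=-67, then (idx=4), then count=-15, then (pos=0), then count=-67, then returns 47. after: total=48, then (abs(base) < (total - base)) is true, then total=48, then count=0, then (idx=0), then count=0, then (pos=0), then count=-52, then (idx=1), then count=-15, then (pos=0), then count=-67, then (idx=2), then count=-15, then (pos=0), then count=-67, then (idx=3), then count=-15, then (pos=0), then count=-67, then (idx=4), then count=-15, then (pos=0), then count=-67, then returns 47. Both give 47.
Checked all 54 inputs in the declared domain: the outputs agree on every one.
verdict: equivalent


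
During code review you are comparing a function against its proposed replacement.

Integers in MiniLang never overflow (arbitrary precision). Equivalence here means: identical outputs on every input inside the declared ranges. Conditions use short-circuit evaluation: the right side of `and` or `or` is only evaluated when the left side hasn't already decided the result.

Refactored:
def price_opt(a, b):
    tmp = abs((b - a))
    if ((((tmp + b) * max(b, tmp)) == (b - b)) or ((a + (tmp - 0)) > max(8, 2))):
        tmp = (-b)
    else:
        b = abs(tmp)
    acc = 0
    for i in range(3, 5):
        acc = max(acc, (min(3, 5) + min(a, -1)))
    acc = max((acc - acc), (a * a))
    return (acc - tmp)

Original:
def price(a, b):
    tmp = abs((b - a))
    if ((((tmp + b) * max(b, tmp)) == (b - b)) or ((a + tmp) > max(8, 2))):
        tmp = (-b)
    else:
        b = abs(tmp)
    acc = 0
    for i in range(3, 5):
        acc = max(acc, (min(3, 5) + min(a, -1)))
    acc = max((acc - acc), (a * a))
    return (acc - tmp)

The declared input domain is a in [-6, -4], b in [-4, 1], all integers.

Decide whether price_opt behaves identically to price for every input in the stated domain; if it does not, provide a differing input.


Equivalent — the differences include constant usage differs; arithmetic usage differs, yet no declared input distinguishes the two.
Spot check at a=-6, b=0 — price: tmp=6, then ((((tmp + b) * max(b, tmp)) == (b - b)) or ((a + tmp) > max(8, 2))) is false, then b=6, then acc=0, then (i=3), then acc=0, then (i=4), then acc=0, then acc=36, then returns 30. price_opt: tmp=6, then ((((tmp + b) * max(b, tmp)) == (b - b)) or ((a + (tmp - 0)) > max(8, 2))) is false, then b=6, then acc=0, then (i=3), then acc=0, then (i=4), then acc=0, then acc=36, then returns 30. Both give 30.
Across all 18 domain points the two functions coincide.
verdict: equivalent
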